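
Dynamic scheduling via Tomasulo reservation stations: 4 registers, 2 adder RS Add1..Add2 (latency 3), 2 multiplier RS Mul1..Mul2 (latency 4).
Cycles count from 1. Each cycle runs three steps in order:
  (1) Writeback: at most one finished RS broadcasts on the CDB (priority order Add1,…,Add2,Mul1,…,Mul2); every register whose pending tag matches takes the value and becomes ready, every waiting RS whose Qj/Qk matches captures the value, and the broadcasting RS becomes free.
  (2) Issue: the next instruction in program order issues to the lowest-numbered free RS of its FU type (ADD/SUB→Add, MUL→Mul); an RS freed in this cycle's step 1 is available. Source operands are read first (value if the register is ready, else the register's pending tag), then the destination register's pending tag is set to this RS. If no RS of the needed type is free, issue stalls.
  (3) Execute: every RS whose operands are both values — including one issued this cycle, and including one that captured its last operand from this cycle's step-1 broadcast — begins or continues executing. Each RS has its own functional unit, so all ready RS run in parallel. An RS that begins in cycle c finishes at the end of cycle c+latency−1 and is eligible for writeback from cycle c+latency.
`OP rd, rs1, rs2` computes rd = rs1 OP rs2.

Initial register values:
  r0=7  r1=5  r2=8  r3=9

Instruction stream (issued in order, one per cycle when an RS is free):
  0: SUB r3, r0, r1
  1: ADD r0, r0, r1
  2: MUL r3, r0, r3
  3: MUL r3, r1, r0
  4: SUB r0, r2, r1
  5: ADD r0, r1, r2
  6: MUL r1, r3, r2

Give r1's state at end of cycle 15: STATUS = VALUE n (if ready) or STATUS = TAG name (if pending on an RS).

  c1: issue SUB r3<-Add1  regs: r0:7,r1:5,r2:8,r3:Add1
  c2: issue ADD r0<-Add2  regs: r0:Add2,r1:5,r2:8,r3:Add1
  c3: issue MUL r3<-Mul1  regs: r0:Add2,r1:5,r2:8,r3:Mul1
  c4: CDB Add1=2; issue MUL r3<-Mul2  regs: r0:Add2,r1:5,r2:8,r3:Mul2
  c5: CDB Add2=12; issue SUB r0<-Add1  regs: r0:Add1,r1:5,r2:8,r3:Mul2
  c6: issue ADD r0<-Add2  regs: r0:Add2,r1:5,r2:8,r3:Mul2
  c7: stall  regs: r0:Add2,r1:5,r2:8,r3:Mul2
  c8: CDB Add1=3; stall  regs: r0:Add2,r1:5,r2:8,r3:Mul2
  c9: CDB Add2=13; stall  regs: r0:13,r1:5,r2:8,r3:Mul2
  c10: CDB Mul1=24; issue MUL r1<-Mul1  regs: r0:13,r1:Mul1,r2:8,r3:Mul2
  c11: CDB Mul2=60  regs: r0:13,r1:Mul1,r2:8,r3:60
  c12: -  regs: r0:13,r1:Mul1,r2:8,r3:60
  c13: -  regs: r0:13,r1:Mul1,r2:8,r3:60
  c14: -  regs: r0:13,r1:Mul1,r2:8,r3:60
  c15: CDB Mul1=480  regs: r0:13,r1:480,r2:8,r3:60

STATUS = VALUE 480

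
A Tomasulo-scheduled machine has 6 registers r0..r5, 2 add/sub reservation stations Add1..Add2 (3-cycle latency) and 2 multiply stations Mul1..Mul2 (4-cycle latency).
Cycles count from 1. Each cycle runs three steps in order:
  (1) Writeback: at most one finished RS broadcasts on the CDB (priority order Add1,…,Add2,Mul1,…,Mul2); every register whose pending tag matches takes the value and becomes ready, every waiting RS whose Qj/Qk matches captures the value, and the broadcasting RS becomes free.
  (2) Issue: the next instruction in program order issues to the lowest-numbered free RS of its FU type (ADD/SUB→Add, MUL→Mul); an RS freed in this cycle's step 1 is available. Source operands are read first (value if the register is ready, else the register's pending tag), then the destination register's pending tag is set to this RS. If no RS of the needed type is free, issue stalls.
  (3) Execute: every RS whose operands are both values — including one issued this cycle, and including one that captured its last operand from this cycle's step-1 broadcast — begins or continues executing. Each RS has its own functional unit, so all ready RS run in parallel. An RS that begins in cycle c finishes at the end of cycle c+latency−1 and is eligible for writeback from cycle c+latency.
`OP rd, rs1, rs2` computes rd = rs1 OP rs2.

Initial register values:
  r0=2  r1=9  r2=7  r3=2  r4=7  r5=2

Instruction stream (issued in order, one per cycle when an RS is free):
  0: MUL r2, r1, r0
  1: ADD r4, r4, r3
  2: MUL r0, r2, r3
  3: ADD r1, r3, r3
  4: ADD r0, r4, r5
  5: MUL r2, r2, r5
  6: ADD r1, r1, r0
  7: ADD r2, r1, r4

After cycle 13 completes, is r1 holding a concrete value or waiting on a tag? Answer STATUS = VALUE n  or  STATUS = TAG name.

STATUS = VALUE 15

cycle 1: issue MUL r2<-Mul1 // r0:2,r1:9,r2:Mul1,r3:2,r4:7,r5:2
cycle 2: issue ADD r4<-Add1 // r0:2,r1:9,r2:Mul1,r3:2,r4:Add1,r5:2
cycle 3: issue MUL r0<-Mul2 // r0:Mul2,r1:9,r2:Mul1,r3:2,r4:Add1,r5:2
cycle 4: issue ADD r1<-Add2 // r0:Mul2,r1:Add2,r2:Mul1,r3:2,r4:Add1,r5:2
cycle 5: CDB Add1=9; issue ADD r0<-Add1 // r0:Add1,r1:Add2,r2:Mul1,r3:2,r4:9,r5:2
cycle 6: CDB Mul1=18; issue MUL r2<-Mul1 // r0:Add1,r1:Add2,r2:Mul1,r3:2,r4:9,r5:2
cycle 7: CDB Add2=4; issue ADD r1<-Add2 // r0:Add1,r1:Add2,r2:Mul1,r3:2,r4:9,r5:2
cycle 8: CDB Add1=11; issue ADD r2<-Add1 // r0:11,r1:Add2,r2:Add1,r3:2,r4:9,r5:2
cycle 9: - // r0:11,r1:Add2,r2:Add1,r3:2,r4:9,r5:2
cycle 10: CDB Mul1=36 // r0:11,r1:Add2,r2:Add1,r3:2,r4:9,r5:2
cycle 11: CDB Add2=15 // r0:11,r1:15,r2:Add1,r3:2,r4:9,r5:2
cycle 12: CDB Mul2=36 // r0:11,r1:15,r2:Add1,r3:2,r4:9,r5:2
cycle 13: - // r0:11,r1:15,r2:Add1,r3:2,r4:9,r5:2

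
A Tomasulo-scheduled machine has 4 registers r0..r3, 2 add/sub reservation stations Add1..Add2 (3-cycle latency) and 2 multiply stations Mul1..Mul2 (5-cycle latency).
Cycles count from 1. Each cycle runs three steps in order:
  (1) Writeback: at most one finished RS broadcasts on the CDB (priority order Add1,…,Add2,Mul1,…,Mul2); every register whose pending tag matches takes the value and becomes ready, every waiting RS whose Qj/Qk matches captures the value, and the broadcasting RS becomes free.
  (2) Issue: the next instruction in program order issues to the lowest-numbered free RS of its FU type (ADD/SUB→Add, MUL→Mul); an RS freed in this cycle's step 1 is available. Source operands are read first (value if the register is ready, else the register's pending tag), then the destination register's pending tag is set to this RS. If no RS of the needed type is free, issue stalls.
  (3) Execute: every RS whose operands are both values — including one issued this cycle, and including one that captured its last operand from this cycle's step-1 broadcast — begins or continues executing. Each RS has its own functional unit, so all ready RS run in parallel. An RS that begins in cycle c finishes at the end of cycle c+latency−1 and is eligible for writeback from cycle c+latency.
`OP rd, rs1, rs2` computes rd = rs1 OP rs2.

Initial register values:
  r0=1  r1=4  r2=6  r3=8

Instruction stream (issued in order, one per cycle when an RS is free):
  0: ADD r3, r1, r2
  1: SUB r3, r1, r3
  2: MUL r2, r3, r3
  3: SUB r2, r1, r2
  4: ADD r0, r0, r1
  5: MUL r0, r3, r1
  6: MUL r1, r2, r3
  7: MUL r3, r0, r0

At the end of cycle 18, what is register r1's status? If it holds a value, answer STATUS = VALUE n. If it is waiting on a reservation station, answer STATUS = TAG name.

STATUS = TAG Mul1

  c1: issue ADD r3<-Add1  regs: r0:1,r1:4,r2:6,r3:Add1
  c2: issue SUB r3<-Add2  regs: r0:1,r1:4,r2:6,r3:Add2
  c3: issue MUL r2<-Mul1  regs: r0:1,r1:4,r2:Mul1,r3:Add2
  c4: CDB Add1=10; issue SUB r2<-Add1  regs: r0:1,r1:4,r2:Add1,r3:Add2
  c5: stall  regs: r0:1,r1:4,r2:Add1,r3:Add2
  c6: stall  regs: r0:1,r1:4,r2:Add1,r3:Add2
  c7: CDB Add2=-6; issue ADD r0<-Add2  regs: r0:Add2,r1:4,r2:Add1,r3:-6
  c8: issue MUL r0<-Mul2  regs: r0:Mul2,r1:4,r2:Add1,r3:-6
  c9: stall  regs: r0:Mul2,r1:4,r2:Add1,r3:-6
  c10: CDB Add2=5; stall  regs: r0:Mul2,r1:4,r2:Add1,r3:-6
  c11: stall  regs: r0:Mul2,r1:4,r2:Add1,r3:-6
  c12: CDB Mul1=36; issue MUL r1<-Mul1  regs: r0:Mul2,r1:Mul1,r2:Add1,r3:-6
  c13: CDB Mul2=-24; issue MUL r3<-Mul2  regs: r0:-24,r1:Mul1,r2:Add1,r3:Mul2
  c14: -  regs: r0:-24,r1:Mul1,r2:Add1,r3:Mul2
  c15: CDB Add1=-32  regs: r0:-24,r1:Mul1,r2:-32,r3:Mul2
  c16: -  regs: r0:-24,r1:Mul1,r2:-32,r3:Mul2
  c17: -  regs: r0:-24,r1:Mul1,r2:-32,r3:Mul2
  c18: CDB Mul2=576  regs: r0:-24,r1:Mul1,r2:-32,r3:576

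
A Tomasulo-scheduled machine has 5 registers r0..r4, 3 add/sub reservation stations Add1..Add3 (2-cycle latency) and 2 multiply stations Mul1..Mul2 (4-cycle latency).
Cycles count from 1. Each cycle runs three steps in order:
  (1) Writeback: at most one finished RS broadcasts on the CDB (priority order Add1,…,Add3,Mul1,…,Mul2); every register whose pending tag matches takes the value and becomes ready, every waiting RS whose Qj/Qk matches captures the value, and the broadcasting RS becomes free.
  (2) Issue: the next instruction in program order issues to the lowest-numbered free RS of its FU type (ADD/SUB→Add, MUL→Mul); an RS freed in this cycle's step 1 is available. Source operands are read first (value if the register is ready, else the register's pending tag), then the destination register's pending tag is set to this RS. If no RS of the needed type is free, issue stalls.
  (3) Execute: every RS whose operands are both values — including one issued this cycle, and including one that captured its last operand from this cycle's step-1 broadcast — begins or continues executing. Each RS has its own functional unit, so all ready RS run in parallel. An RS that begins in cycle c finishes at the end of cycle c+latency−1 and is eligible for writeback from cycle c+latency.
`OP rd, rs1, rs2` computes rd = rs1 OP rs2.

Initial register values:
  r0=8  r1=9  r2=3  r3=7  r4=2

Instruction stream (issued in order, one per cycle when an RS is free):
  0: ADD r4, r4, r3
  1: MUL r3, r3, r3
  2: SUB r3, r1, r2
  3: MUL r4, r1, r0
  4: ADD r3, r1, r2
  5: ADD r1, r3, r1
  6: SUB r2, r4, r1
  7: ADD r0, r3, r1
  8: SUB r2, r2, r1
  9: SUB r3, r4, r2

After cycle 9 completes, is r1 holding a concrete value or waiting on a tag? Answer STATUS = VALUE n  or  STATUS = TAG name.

STATUS = VALUE 21

c1: issue ADD r4<-Add1 | r0:8,r1:9,r2:3,r3:7,r4:Add1
c2: issue MUL r3<-Mul1 | r0:8,r1:9,r2:3,r3:Mul1,r4:Add1
c3: CDB Add1=9; issue SUB r3<-Add1 | r0:8,r1:9,r2:3,r3:Add1,r4:9
c4: issue MUL r4<-Mul2 | r0:8,r1:9,r2:3,r3:Add1,r4:Mul2
c5: CDB Add1=6; issue ADD r3<-Add1 | r0:8,r1:9,r2:3,r3:Add1,r4:Mul2
c6: CDB Mul1=49; issue ADD r1<-Add2 | r0:8,r1:Add2,r2:3,r3:Add1,r4:Mul2
c7: CDB Add1=12; issue SUB r2<-Add1 | r0:8,r1:Add2,r2:Add1,r3:12,r4:Mul2
c8: CDB Mul2=72; issue ADD r0<-Add3 | r0:Add3,r1:Add2,r2:Add1,r3:12,r4:72
c9: CDB Add2=21; issue SUB r2<-Add2 | r0:Add3,r1:21,r2:Add2,r3:12,r4:72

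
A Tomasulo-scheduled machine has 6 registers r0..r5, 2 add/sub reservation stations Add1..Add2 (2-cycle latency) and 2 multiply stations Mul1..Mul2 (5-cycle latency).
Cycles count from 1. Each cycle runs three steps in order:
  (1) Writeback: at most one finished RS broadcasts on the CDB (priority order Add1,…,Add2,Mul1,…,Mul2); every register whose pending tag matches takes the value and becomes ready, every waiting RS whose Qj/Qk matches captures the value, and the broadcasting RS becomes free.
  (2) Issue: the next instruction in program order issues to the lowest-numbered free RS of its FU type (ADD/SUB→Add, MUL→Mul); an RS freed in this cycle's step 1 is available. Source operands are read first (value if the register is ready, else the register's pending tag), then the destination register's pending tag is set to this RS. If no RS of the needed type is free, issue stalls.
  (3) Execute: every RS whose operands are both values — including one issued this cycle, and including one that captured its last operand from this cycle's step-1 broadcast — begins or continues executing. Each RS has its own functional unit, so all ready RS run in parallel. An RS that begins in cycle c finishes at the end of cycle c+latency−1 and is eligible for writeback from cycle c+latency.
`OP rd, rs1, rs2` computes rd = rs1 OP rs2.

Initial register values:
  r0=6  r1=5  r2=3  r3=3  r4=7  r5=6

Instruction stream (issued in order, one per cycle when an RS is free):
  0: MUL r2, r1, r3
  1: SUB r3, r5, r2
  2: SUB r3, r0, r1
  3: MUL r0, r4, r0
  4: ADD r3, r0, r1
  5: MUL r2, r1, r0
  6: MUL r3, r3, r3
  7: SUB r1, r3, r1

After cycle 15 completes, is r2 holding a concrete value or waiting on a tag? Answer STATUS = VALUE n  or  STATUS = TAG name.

cycle 1: issue MUL r2<-Mul1 // r0:6,r1:5,r2:Mul1,r3:3,r4:7,r5:6
cycle 2: issue SUB r3<-Add1 // r0:6,r1:5,r2:Mul1,r3:Add1,r4:7,r5:6
cycle 3: issue SUB r3<-Add2 // r0:6,r1:5,r2:Mul1,r3:Add2,r4:7,r5:6
cycle 4: issue MUL r0<-Mul2 // r0:Mul2,r1:5,r2:Mul1,r3:Add2,r4:7,r5:6
cycle 5: CDB Add2=1; issue ADD r3<-Add2 // r0:Mul2,r1:5,r2:Mul1,r3:Add2,r4:7,r5:6
cycle 6: CDB Mul1=15; issue MUL r2<-Mul1 // r0:Mul2,r1:5,r2:Mul1,r3:Add2,r4:7,r5:6
cycle 7: stall // r0:Mul2,r1:5,r2:Mul1,r3:Add2,r4:7,r5:6
cycle 8: CDB Add1=-9; stall // r0:Mul2,r1:5,r2:Mul1,r3:Add2,r4:7,r5:6
cycle 9: CDB Mul2=42; issue MUL r3<-Mul2 // r0:42,r1:5,r2:Mul1,r3:Mul2,r4:7,r5:6
cycle 10: issue SUB r1<-Add1 // r0:42,r1:Add1,r2:Mul1,r3:Mul2,r4:7,r5:6
cycle 11: CDB Add2=47 // r0:42,r1:Add1,r2:Mul1,r3:Mul2,r4:7,r5:6
cycle 12: - // r0:42,r1:Add1,r2:Mul1,r3:Mul2,r4:7,r5:6
cycle 13: - // r0:42,r1:Add1,r2:Mul1,r3:Mul2,r4:7,r5:6
cycle 14: CDB Mul1=210 // r0:42,r1:Add1,r2:210,r3:Mul2,r4:7,r5:6
cycle 15: - // r0:42,r1:Add1,r2:210,r3:Mul2,r4:7,r5:6

STATUS = VALUE 210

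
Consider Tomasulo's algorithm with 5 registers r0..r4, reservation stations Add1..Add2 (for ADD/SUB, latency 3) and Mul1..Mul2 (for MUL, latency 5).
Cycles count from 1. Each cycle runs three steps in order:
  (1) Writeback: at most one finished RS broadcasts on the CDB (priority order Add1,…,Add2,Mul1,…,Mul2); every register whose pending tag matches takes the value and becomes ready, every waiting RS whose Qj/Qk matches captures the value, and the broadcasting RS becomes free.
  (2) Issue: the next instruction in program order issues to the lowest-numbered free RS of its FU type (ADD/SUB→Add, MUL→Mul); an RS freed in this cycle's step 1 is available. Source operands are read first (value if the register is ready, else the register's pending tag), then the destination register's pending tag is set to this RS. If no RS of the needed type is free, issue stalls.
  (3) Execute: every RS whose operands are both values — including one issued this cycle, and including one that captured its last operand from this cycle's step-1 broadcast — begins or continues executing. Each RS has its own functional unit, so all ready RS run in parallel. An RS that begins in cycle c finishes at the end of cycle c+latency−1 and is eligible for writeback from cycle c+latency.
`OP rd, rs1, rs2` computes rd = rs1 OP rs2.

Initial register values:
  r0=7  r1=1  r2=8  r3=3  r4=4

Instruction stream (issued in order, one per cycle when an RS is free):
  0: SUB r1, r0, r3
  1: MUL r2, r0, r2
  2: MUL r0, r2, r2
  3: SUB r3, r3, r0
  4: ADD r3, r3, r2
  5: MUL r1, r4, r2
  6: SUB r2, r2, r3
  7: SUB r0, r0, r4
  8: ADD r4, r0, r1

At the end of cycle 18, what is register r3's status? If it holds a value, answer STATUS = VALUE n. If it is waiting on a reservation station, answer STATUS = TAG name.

c1: issue SUB r1<-Add1 | r0:7,r1:Add1,r2:8,r3:3,r4:4
c2: issue MUL r2<-Mul1 | r0:7,r1:Add1,r2:Mul1,r3:3,r4:4
c3: issue MUL r0<-Mul2 | r0:Mul2,r1:Add1,r2:Mul1,r3:3,r4:4
c4: CDB Add1=4; issue SUB r3<-Add1 | r0:Mul2,r1:4,r2:Mul1,r3:Add1,r4:4
c5: issue ADD r3<-Add2 | r0:Mul2,r1:4,r2:Mul1,r3:Add2,r4:4
c6: stall | r0:Mul2,r1:4,r2:Mul1,r3:Add2,r4:4
c7: CDB Mul1=56; issue MUL r1<-Mul1 | r0:Mul2,r1:Mul1,r2:56,r3:Add2,r4:4
c8: stall | r0:Mul2,r1:Mul1,r2:56,r3:Add2,r4:4
c9: stall | r0:Mul2,r1:Mul1,r2:56,r3:Add2,r4:4
c10: stall | r0:Mul2,r1:Mul1,r2:56,r3:Add2,r4:4
c11: stall | r0:Mul2,r1:Mul1,r2:56,r3:Add2,r4:4
c12: CDB Mul1=224; stall | r0:Mul2,r1:224,r2:56,r3:Add2,r4:4
c13: CDB Mul2=3136; stall | r0:3136,r1:224,r2:56,r3:Add2,r4:4
c14: stall | r0:3136,r1:224,r2:56,r3:Add2,r4:4
c15: stall | r0:3136,r1:224,r2:56,r3:Add2,r4:4
c16: CDB Add1=-3133; issue SUB r2<-Add1 | r0:3136,r1:224,r2:Add1,r3:Add2,r4:4
c17: stall | r0:3136,r1:224,r2:Add1,r3:Add2,r4:4
c18: stall | r0:3136,r1:224,r2:Add1,r3:Add2,r4:4

STATUS = TAG Add2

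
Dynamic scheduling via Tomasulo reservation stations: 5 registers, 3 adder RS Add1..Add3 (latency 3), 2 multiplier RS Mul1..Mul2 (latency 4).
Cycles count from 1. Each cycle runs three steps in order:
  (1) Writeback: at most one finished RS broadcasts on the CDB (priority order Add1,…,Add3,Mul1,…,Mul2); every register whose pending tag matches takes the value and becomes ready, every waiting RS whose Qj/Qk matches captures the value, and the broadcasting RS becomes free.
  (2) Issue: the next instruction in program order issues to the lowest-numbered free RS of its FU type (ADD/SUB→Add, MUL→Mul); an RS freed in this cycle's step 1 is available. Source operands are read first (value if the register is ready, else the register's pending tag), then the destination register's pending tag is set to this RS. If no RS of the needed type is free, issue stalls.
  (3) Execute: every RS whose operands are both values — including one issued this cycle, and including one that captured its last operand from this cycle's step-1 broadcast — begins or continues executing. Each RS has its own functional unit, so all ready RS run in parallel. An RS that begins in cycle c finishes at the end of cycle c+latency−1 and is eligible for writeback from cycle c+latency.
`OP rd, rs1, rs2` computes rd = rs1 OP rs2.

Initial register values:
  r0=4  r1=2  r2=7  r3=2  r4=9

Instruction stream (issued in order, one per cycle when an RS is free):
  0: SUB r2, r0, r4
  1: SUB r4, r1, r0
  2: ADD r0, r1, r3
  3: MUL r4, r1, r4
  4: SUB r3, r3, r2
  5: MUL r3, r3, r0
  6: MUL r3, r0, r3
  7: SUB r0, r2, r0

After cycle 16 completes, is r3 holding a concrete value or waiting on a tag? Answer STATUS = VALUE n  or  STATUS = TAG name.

c1: issue SUB r2<-Add1 | r0:4,r1:2,r2:Add1,r3:2,r4:9
c2: issue SUB r4<-Add2 | r0:4,r1:2,r2:Add1,r3:2,r4:Add2
c3: issue ADD r0<-Add3 | r0:Add3,r1:2,r2:Add1,r3:2,r4:Add2
c4: CDB Add1=-5; issue MUL r4<-Mul1 | r0:Add3,r1:2,r2:-5,r3:2,r4:Mul1
c5: CDB Add2=-2; issue SUB r3<-Add1 | r0:Add3,r1:2,r2:-5,r3:Add1,r4:Mul1
c6: CDB Add3=4; issue MUL r3<-Mul2 | r0:4,r1:2,r2:-5,r3:Mul2,r4:Mul1
c7: stall | r0:4,r1:2,r2:-5,r3:Mul2,r4:Mul1
c8: CDB Add1=7; stall | r0:4,r1:2,r2:-5,r3:Mul2,r4:Mul1
c9: CDB Mul1=-4; issue MUL r3<-Mul1 | r0:4,r1:2,r2:-5,r3:Mul1,r4:-4
c10: issue SUB r0<-Add1 | r0:Add1,r1:2,r2:-5,r3:Mul1,r4:-4
c11: - | r0:Add1,r1:2,r2:-5,r3:Mul1,r4:-4
c12: CDB Mul2=28 | r0:Add1,r1:2,r2:-5,r3:Mul1,r4:-4
c13: CDB Add1=-9 | r0:-9,r1:2,r2:-5,r3:Mul1,r4:-4
c14: - | r0:-9,r1:2,r2:-5,r3:Mul1,r4:-4
c15: - | r0:-9,r1:2,r2:-5,r3:Mul1,r4:-4
c16: CDB Mul1=112 | r0:-9,r1:2,r2:-5,r3:112,r4:-4

STATUS = VALUE 112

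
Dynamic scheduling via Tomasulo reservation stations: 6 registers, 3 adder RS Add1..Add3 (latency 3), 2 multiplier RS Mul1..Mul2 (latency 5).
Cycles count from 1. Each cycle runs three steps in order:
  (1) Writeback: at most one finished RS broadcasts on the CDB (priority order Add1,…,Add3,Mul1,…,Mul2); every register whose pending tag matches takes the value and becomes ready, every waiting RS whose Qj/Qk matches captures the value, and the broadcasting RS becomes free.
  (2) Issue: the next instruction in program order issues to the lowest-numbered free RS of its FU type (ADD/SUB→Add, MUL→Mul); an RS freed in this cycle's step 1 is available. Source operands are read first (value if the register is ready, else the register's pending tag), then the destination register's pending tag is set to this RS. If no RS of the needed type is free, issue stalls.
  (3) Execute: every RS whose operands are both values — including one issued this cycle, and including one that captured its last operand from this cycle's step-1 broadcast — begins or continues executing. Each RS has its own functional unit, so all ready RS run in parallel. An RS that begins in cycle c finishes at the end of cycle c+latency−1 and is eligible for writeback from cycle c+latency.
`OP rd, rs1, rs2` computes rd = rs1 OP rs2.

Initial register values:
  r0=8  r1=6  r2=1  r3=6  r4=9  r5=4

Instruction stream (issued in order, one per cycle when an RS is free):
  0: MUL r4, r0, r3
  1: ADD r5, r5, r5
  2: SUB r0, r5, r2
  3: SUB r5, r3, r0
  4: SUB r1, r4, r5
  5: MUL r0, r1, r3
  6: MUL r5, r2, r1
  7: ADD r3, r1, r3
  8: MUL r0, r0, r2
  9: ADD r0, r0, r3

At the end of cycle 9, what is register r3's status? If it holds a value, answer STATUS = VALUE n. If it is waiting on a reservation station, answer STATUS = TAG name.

STATUS = TAG Add2

  c1: issue MUL r4<-Mul1  regs: r0:8,r1:6,r2:1,r3:6,r4:Mul1,r5:4
  c2: issue ADD r5<-Add1  regs: r0:8,r1:6,r2:1,r3:6,r4:Mul1,r5:Add1
  c3: issue SUB r0<-Add2  regs: r0:Add2,r1:6,r2:1,r3:6,r4:Mul1,r5:Add1
  c4: issue SUB r5<-Add3  regs: r0:Add2,r1:6,r2:1,r3:6,r4:Mul1,r5:Add3
  c5: CDB Add1=8; issue SUB r1<-Add1  regs: r0:Add2,r1:Add1,r2:1,r3:6,r4:Mul1,r5:Add3
  c6: CDB Mul1=48; issue MUL r0<-Mul1  regs: r0:Mul1,r1:Add1,r2:1,r3:6,r4:48,r5:Add3
  c7: issue MUL r5<-Mul2  regs: r0:Mul1,r1:Add1,r2:1,r3:6,r4:48,r5:Mul2
  c8: CDB Add2=7; issue ADD r3<-Add2  regs: r0:Mul1,r1:Add1,r2:1,r3:Add2,r4:48,r5:Mul2
  c9: stall  regs: r0:Mul1,r1:Add1,r2:1,r3:Add2,r4:48,r5:Mul2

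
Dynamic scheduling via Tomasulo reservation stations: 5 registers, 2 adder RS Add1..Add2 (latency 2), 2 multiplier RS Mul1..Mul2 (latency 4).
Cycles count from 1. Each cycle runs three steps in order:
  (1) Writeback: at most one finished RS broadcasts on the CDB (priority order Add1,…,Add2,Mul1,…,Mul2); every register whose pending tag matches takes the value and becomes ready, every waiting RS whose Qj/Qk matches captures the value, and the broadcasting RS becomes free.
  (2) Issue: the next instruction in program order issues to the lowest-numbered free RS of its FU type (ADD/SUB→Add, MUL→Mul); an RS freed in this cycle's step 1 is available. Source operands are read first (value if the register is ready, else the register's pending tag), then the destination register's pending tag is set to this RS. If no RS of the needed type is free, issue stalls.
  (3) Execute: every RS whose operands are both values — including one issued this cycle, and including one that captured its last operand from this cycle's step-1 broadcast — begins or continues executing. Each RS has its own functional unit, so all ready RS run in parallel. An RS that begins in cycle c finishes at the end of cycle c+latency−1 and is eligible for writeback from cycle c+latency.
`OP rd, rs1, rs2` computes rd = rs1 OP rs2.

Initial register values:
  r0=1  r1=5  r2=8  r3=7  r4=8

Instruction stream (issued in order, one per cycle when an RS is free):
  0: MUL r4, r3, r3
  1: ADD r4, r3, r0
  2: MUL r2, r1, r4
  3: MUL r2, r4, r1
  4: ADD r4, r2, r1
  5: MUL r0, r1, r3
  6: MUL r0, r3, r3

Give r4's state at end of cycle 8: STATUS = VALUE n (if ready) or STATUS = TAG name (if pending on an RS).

cycle 1: issue MUL r4<-Mul1 // r0:1,r1:5,r2:8,r3:7,r4:Mul1
cycle 2: issue ADD r4<-Add1 // r0:1,r1:5,r2:8,r3:7,r4:Add1
cycle 3: issue MUL r2<-Mul2 // r0:1,r1:5,r2:Mul2,r3:7,r4:Add1
cycle 4: CDB Add1=8; stall // r0:1,r1:5,r2:Mul2,r3:7,r4:8
cycle 5: CDB Mul1=49; issue MUL r2<-Mul1 // r0:1,r1:5,r2:Mul1,r3:7,r4:8
cycle 6: issue ADD r4<-Add1 // r0:1,r1:5,r2:Mul1,r3:7,r4:Add1
cycle 7: stall // r0:1,r1:5,r2:Mul1,r3:7,r4:Add1
cycle 8: CDB Mul2=40; issue MUL r0<-Mul2 // r0:Mul2,r1:5,r2:Mul1,r3:7,r4:Add1

STATUS = TAG Add1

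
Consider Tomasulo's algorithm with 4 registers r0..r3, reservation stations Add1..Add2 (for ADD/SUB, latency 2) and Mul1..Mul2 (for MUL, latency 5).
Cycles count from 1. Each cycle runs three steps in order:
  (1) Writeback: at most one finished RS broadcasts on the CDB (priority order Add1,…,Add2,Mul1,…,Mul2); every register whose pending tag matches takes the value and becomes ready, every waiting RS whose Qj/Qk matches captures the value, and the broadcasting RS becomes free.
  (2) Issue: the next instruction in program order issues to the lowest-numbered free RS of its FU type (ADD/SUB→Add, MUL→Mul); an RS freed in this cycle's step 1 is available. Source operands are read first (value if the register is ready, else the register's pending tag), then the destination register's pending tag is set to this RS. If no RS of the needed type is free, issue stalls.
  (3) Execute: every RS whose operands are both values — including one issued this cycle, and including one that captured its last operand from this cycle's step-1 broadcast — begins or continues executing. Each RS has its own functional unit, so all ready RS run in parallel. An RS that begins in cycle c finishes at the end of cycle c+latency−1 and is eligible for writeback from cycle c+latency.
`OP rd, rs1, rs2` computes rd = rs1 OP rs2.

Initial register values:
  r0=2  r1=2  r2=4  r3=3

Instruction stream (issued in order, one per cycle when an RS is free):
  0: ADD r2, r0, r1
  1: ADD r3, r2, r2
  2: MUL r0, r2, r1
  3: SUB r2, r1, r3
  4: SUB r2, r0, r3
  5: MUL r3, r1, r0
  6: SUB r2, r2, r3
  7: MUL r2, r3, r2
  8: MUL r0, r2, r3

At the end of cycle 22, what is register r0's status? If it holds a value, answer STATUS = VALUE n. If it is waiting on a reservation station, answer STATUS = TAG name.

STATUS = TAG Mul2

  c1: issue ADD r2<-Add1  regs: r0:2,r1:2,r2:Add1,r3:3
  c2: issue ADD r3<-Add2  regs: r0:2,r1:2,r2:Add1,r3:Add2
  c3: CDB Add1=4; issue MUL r0<-Mul1  regs: r0:Mul1,r1:2,r2:4,r3:Add2
  c4: issue SUB r2<-Add1  regs: r0:Mul1,r1:2,r2:Add1,r3:Add2
  c5: CDB Add2=8; issue SUB r2<-Add2  regs: r0:Mul1,r1:2,r2:Add2,r3:8
  c6: issue MUL r3<-Mul2  regs: r0:Mul1,r1:2,r2:Add2,r3:Mul2
  c7: CDB Add1=-6; issue SUB r2<-Add1  regs: r0:Mul1,r1:2,r2:Add1,r3:Mul2
  c8: CDB Mul1=8; issue MUL r2<-Mul1  regs: r0:8,r1:2,r2:Mul1,r3:Mul2
  c9: stall  regs: r0:8,r1:2,r2:Mul1,r3:Mul2
  c10: CDB Add2=0; stall  regs: r0:8,r1:2,r2:Mul1,r3:Mul2
  c11: stall  regs: r0:8,r1:2,r2:Mul1,r3:Mul2
  c12: stall  regs: r0:8,r1:2,r2:Mul1,r3:Mul2
  c13: CDB Mul2=16; issue MUL r0<-Mul2  regs: r0:Mul2,r1:2,r2:Mul1,r3:16
  c14: -  regs: r0:Mul2,r1:2,r2:Mul1,r3:16
  c15: CDB Add1=-16  regs: r0:Mul2,r1:2,r2:Mul1,r3:16
  c16: -  regs: r0:Mul2,r1:2,r2:Mul1,r3:16
  c17: -  regs: r0:Mul2,r1:2,r2:Mul1,r3:16
  c18: -  regs: r0:Mul2,r1:2,r2:Mul1,r3:16
  c19: -  regs: r0:Mul2,r1:2,r2:Mul1,r3:16
  c20: CDB Mul1=-256  regs: r0:Mul2,r1:2,r2:-256,r3:16
  c21: -  regs: r0:Mul2,r1:2,r2:-256,r3:16
  c22: -  regs: r0:Mul2,r1:2,r2:-256,r3:16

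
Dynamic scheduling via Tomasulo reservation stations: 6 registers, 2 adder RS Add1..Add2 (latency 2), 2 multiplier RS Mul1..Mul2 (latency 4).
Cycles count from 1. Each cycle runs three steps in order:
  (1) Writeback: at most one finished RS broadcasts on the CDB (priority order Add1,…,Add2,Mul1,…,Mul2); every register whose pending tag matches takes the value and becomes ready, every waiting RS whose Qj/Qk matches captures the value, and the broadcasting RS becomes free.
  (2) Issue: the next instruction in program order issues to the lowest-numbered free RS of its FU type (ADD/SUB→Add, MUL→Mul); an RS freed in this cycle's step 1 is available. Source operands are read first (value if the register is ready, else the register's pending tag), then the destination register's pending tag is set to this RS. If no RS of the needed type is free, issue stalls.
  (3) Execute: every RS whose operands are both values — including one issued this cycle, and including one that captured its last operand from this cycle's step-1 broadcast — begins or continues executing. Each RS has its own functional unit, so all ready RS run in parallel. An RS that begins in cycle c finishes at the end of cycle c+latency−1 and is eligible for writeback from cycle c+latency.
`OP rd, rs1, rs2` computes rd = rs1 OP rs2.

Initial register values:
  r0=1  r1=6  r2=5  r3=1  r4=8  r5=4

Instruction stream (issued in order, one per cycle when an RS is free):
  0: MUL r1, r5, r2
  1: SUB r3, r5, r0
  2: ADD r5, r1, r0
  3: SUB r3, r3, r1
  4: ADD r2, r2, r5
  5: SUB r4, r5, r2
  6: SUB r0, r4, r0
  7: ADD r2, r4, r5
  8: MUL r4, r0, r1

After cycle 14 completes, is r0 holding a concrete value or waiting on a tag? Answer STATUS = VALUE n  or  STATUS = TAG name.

c1: issue MUL r1<-Mul1 | r0:1,r1:Mul1,r2:5,r3:1,r4:8,r5:4
c2: issue SUB r3<-Add1 | r0:1,r1:Mul1,r2:5,r3:Add1,r4:8,r5:4
c3: issue ADD r5<-Add2 | r0:1,r1:Mul1,r2:5,r3:Add1,r4:8,r5:Add2
c4: CDB Add1=3; issue SUB r3<-Add1 | r0:1,r1:Mul1,r2:5,r3:Add1,r4:8,r5:Add2
c5: CDB Mul1=20; stall | r0:1,r1:20,r2:5,r3:Add1,r4:8,r5:Add2
c6: stall | r0:1,r1:20,r2:5,r3:Add1,r4:8,r5:Add2
c7: CDB Add1=-17; issue ADD r2<-Add1 | r0:1,r1:20,r2:Add1,r3:-17,r4:8,r5:Add2
c8: CDB Add2=21; issue SUB r4<-Add2 | r0:1,r1:20,r2:Add1,r3:-17,r4:Add2,r5:21
c9: stall | r0:1,r1:20,r2:Add1,r3:-17,r4:Add2,r5:21
c10: CDB Add1=26; issue SUB r0<-Add1 | r0:Add1,r1:20,r2:26,r3:-17,r4:Add2,r5:21
c11: stall | r0:Add1,r1:20,r2:26,r3:-17,r4:Add2,r5:21
c12: CDB Add2=-5; issue ADD r2<-Add2 | r0:Add1,r1:20,r2:Add2,r3:-17,r4:-5,r5:21
c13: issue MUL r4<-Mul1 | r0:Add1,r1:20,r2:Add2,r3:-17,r4:Mul1,r5:21
c14: CDB Add1=-6 | r0:-6,r1:20,r2:Add2,r3:-17,r4:Mul1,r5:21

STATUS = VALUE -6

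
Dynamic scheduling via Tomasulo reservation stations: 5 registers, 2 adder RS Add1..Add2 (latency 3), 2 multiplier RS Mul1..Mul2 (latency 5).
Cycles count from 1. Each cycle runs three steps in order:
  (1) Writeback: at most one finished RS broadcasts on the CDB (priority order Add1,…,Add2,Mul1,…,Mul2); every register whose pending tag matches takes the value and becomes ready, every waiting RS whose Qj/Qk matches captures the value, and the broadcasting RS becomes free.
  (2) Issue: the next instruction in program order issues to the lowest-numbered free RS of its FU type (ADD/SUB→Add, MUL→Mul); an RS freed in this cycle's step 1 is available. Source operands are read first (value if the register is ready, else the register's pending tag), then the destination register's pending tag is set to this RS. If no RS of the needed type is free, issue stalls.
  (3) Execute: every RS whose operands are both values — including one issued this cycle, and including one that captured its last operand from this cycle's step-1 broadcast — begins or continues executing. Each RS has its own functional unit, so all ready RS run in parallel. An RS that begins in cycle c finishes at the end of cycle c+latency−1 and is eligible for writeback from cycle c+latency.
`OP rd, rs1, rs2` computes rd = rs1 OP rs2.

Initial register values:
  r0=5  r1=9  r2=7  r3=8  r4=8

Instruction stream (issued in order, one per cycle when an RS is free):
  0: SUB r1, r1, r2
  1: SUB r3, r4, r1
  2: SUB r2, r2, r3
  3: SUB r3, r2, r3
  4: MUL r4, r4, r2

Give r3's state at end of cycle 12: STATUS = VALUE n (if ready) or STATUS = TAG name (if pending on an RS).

c1: issue SUB r1<-Add1 | r0:5,r1:Add1,r2:7,r3:8,r4:8
c2: issue SUB r3<-Add2 | r0:5,r1:Add1,r2:7,r3:Add2,r4:8
c3: stall | r0:5,r1:Add1,r2:7,r3:Add2,r4:8
c4: CDB Add1=2; issue SUB r2<-Add1 | r0:5,r1:2,r2:Add1,r3:Add2,r4:8
c5: stall | r0:5,r1:2,r2:Add1,r3:Add2,r4:8
c6: stall | r0:5,r1:2,r2:Add1,r3:Add2,r4:8
c7: CDB Add2=6; issue SUB r3<-Add2 | r0:5,r1:2,r2:Add1,r3:Add2,r4:8
c8: issue MUL r4<-Mul1 | r0:5,r1:2,r2:Add1,r3:Add2,r4:Mul1
c9: - | r0:5,r1:2,r2:Add1,r3:Add2,r4:Mul1
c10: CDB Add1=1 | r0:5,r1:2,r2:1,r3:Add2,r4:Mul1
c11: - | r0:5,r1:2,r2:1,r3:Add2,r4:Mul1
c12: - | r0:5,r1:2,r2:1,r3:Add2,r4:Mul1

STATUS = TAG Add2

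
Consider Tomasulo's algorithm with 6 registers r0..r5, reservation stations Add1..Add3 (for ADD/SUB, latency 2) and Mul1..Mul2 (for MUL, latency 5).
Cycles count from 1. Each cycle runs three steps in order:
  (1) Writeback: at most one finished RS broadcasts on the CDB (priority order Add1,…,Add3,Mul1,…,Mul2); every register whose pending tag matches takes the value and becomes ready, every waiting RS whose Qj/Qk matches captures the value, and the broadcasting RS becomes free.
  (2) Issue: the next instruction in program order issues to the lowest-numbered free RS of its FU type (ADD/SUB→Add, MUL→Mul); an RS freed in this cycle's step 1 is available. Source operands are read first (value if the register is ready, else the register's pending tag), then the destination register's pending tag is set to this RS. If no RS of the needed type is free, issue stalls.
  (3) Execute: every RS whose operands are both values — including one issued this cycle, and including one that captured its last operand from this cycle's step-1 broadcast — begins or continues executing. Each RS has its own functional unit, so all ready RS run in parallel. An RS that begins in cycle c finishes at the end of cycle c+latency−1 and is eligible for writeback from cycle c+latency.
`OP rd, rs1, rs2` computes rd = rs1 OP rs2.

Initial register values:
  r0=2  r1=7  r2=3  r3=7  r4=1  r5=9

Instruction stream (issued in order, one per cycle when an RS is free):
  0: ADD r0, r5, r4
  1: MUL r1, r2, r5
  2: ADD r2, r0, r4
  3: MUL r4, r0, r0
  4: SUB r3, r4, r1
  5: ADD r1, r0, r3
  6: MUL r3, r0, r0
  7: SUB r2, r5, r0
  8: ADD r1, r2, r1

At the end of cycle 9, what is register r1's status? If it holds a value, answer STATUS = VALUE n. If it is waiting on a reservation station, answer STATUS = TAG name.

STATUS = TAG Add2

  c1: issue ADD r0<-Add1  regs: r0:Add1,r1:7,r2:3,r3:7,r4:1,r5:9
  c2: issue MUL r1<-Mul1  regs: r0:Add1,r1:Mul1,r2:3,r3:7,r4:1,r5:9
  c3: CDB Add1=10; issue ADD r2<-Add1  regs: r0:10,r1:Mul1,r2:Add1,r3:7,r4:1,r5:9
  c4: issue MUL r4<-Mul2  regs: r0:10,r1:Mul1,r2:Add1,r3:7,r4:Mul2,r5:9
  c5: CDB Add1=11; issue SUB r3<-Add1  regs: r0:10,r1:Mul1,r2:11,r3:Add1,r4:Mul2,r5:9
  c6: issue ADD r1<-Add2  regs: r0:10,r1:Add2,r2:11,r3:Add1,r4:Mul2,r5:9
  c7: CDB Mul1=27; issue MUL r3<-Mul1  regs: r0:10,r1:Add2,r2:11,r3:Mul1,r4:Mul2,r5:9
  c8: issue SUB r2<-Add3  regs: r0:10,r1:Add2,r2:Add3,r3:Mul1,r4:Mul2,r5:9
  c9: CDB Mul2=100; stall  regs: r0:10,r1:Add2,r2:Add3,r3:Mul1,r4:100,r5:9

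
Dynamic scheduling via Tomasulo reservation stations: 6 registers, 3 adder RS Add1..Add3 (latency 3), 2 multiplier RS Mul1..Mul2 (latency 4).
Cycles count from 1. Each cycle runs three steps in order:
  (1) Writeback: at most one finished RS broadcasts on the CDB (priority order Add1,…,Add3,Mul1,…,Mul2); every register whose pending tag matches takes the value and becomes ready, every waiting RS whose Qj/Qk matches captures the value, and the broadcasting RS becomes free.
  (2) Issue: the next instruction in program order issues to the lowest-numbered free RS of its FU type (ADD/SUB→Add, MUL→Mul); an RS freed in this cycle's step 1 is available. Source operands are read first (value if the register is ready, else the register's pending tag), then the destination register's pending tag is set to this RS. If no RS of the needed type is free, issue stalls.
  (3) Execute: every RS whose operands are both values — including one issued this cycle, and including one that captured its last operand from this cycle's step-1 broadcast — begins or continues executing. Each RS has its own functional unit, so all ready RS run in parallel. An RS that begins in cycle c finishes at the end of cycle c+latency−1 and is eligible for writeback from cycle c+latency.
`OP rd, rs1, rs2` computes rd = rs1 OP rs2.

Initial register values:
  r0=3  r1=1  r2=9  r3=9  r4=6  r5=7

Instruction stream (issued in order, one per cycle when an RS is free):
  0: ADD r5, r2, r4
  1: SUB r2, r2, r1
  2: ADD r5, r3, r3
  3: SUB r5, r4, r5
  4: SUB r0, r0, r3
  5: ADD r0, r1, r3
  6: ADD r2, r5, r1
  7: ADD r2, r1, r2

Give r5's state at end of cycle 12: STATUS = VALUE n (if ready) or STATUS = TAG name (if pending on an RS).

  c1: issue ADD r5<-Add1  regs: r0:3,r1:1,r2:9,r3:9,r4:6,r5:Add1
  c2: issue SUB r2<-Add2  regs: r0:3,r1:1,r2:Add2,r3:9,r4:6,r5:Add1
  c3: issue ADD r5<-Add3  regs: r0:3,r1:1,r2:Add2,r3:9,r4:6,r5:Add3
  c4: CDB Add1=15; issue SUB r5<-Add1  regs: r0:3,r1:1,r2:Add2,r3:9,r4:6,r5:Add1
  c5: CDB Add2=8; issue SUB r0<-Add2  regs: r0:Add2,r1:1,r2:8,r3:9,r4:6,r5:Add1
  c6: CDB Add3=18; issue ADD r0<-Add3  regs: r0:Add3,r1:1,r2:8,r3:9,r4:6,r5:Add1
  c7: stall  regs: r0:Add3,r1:1,r2:8,r3:9,r4:6,r5:Add1
  c8: CDB Add2=-6; issue ADD r2<-Add2  regs: r0:Add3,r1:1,r2:Add2,r3:9,r4:6,r5:Add1
  c9: CDB Add1=-12; issue ADD r2<-Add1  regs: r0:Add3,r1:1,r2:Add1,r3:9,r4:6,r5:-12
  c10: CDB Add3=10  regs: r0:10,r1:1,r2:Add1,r3:9,r4:6,r5:-12
  c11: -  regs: r0:10,r1:1,r2:Add1,r3:9,r4:6,r5:-12
  c12: CDB Add2=-11  regs: r0:10,r1:1,r2:Add1,r3:9,r4:6,r5:-12

STATUS = VALUE -12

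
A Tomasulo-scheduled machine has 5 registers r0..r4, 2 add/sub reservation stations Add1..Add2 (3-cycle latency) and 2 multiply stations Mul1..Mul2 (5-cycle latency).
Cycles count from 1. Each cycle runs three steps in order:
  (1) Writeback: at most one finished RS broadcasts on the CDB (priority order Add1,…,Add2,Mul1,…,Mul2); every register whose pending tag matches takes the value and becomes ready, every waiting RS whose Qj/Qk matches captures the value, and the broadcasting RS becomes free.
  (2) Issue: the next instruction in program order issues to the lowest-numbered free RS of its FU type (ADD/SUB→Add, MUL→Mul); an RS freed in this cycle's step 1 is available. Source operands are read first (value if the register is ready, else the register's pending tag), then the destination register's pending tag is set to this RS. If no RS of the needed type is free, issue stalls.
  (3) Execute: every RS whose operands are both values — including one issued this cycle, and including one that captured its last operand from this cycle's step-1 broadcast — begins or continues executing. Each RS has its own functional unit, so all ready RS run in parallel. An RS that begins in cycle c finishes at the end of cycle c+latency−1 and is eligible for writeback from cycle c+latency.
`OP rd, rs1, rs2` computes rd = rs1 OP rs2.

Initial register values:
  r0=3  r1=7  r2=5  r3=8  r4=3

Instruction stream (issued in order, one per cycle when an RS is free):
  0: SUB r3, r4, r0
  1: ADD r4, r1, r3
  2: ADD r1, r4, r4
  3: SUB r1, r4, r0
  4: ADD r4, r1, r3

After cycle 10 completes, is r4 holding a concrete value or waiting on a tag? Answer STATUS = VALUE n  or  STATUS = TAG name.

cycle 1: issue SUB r3<-Add1 // r0:3,r1:7,r2:5,r3:Add1,r4:3
cycle 2: issue ADD r4<-Add2 // r0:3,r1:7,r2:5,r3:Add1,r4:Add2
cycle 3: stall // r0:3,r1:7,r2:5,r3:Add1,r4:Add2
cycle 4: CDB Add1=0; issue ADD r1<-Add1 // r0:3,r1:Add1,r2:5,r3:0,r4:Add2
cycle 5: stall // r0:3,r1:Add1,r2:5,r3:0,r4:Add2
cycle 6: stall // r0:3,r1:Add1,r2:5,r3:0,r4:Add2
cycle 7: CDB Add2=7; issue SUB r1<-Add2 // r0:3,r1:Add2,r2:5,r3:0,r4:7
cycle 8: stall // r0:3,r1:Add2,r2:5,r3:0,r4:7
cycle 9: stall // r0:3,r1:Add2,r2:5,r3:0,r4:7
cycle 10: CDB Add1=14; issue ADD r4<-Add1 // r0:3,r1:Add2,r2:5,r3:0,r4:Add1

STATUS = TAG Add1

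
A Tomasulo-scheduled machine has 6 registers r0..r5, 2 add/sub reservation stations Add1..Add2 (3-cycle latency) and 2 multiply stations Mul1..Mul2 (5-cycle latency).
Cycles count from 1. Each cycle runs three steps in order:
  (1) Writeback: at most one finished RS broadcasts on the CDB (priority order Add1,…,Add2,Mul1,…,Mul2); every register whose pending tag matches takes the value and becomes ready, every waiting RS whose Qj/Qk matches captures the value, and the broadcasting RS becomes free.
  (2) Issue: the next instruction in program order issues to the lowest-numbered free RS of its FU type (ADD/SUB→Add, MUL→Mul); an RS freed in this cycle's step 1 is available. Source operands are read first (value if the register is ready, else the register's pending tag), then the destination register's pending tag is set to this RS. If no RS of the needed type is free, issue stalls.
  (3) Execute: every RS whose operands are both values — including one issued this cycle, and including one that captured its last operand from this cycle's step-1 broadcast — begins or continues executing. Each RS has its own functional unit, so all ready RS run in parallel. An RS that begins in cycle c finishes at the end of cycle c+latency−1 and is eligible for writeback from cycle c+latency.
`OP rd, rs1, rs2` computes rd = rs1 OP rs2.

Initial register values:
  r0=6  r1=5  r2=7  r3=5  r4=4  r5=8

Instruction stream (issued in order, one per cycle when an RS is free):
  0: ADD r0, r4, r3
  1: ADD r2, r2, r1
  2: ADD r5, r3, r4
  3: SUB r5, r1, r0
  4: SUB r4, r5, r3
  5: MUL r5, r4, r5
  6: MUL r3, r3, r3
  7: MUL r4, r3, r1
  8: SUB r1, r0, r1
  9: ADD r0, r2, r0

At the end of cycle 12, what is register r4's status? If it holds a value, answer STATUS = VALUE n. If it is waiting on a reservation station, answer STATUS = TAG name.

  c1: issue ADD r0<-Add1  regs: r0:Add1,r1:5,r2:7,r3:5,r4:4,r5:8
  c2: issue ADD r2<-Add2  regs: r0:Add1,r1:5,r2:Add2,r3:5,r4:4,r5:8
  c3: stall  regs: r0:Add1,r1:5,r2:Add2,r3:5,r4:4,r5:8
  c4: CDB Add1=9; issue ADD r5<-Add1  regs: r0:9,r1:5,r2:Add2,r3:5,r4:4,r5:Add1
  c5: CDB Add2=12; issue SUB r5<-Add2  regs: r0:9,r1:5,r2:12,r3:5,r4:4,r5:Add2
  c6: stall  regs: r0:9,r1:5,r2:12,r3:5,r4:4,r5:Add2
  c7: CDB Add1=9; issue SUB r4<-Add1  regs: r0:9,r1:5,r2:12,r3:5,r4:Add1,r5:Add2
  c8: CDB Add2=-4; issue MUL r5<-Mul1  regs: r0:9,r1:5,r2:12,r3:5,r4:Add1,r5:Mul1
  c9: issue MUL r3<-Mul2  regs: r0:9,r1:5,r2:12,r3:Mul2,r4:Add1,r5:Mul1
  c10: stall  regs: r0:9,r1:5,r2:12,r3:Mul2,r4:Add1,r5:Mul1
  c11: CDB Add1=-9; stall  regs: r0:9,r1:5,r2:12,r3:Mul2,r4:-9,r5:Mul1
  c12: stall  regs: r0:9,r1:5,r2:12,r3:Mul2,r4:-9,r5:Mul1

STATUS = VALUE -9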